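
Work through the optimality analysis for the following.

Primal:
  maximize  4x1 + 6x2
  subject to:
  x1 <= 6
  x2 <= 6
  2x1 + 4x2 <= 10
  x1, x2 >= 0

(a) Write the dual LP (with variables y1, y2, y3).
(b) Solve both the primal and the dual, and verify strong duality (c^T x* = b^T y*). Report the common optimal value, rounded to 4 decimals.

The standard primal-dual pair for 'max c^T x s.t. A x <= b, x >= 0' is:
  Dual:  min b^T y  s.t.  A^T y >= c,  y >= 0.

So the dual LP is:
  minimize  6y1 + 6y2 + 10y3
  subject to:
    y1 + 2y3 >= 4
    y2 + 4y3 >= 6
    y1, y2, y3 >= 0

Solving the primal: x* = (5, 0).
  primal value c^T x* = 20.
Solving the dual: y* = (0, 0, 2).
  dual value b^T y* = 20.
Strong duality: c^T x* = b^T y*. Confirmed.

20


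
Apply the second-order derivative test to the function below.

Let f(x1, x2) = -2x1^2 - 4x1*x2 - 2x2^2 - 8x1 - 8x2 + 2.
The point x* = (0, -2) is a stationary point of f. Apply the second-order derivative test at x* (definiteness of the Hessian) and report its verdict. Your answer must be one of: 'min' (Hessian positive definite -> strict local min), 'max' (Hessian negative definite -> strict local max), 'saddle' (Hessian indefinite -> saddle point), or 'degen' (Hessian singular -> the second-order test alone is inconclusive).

Compute the Hessian H = grad^2 f:
  H = [[-4, -4], [-4, -4]]
Verify stationarity: grad f(x*) = H x* + g = (0, 0).
Eigenvalues of H: -8, 0.
H has a zero eigenvalue (singular; negative semidefinite but not definite), so H is neither positive definite, negative definite, nor indefinite. The second-order test alone is inconclusive -> degen.
(Indeed, f is constant along the null direction of H through x*, so x* is not a strict local extremum.)

degen


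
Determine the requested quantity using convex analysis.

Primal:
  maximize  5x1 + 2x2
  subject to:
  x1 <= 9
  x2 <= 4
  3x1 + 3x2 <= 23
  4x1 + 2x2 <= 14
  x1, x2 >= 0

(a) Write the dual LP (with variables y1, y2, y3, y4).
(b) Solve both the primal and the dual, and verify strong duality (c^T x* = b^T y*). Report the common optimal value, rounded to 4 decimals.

The standard primal-dual pair for 'max c^T x s.t. A x <= b, x >= 0' is:
  Dual:  min b^T y  s.t.  A^T y >= c,  y >= 0.

So the dual LP is:
  minimize  9y1 + 4y2 + 23y3 + 14y4
  subject to:
    y1 + 3y3 + 4y4 >= 5
    y2 + 3y3 + 2y4 >= 2
    y1, y2, y3, y4 >= 0

Solving the primal: x* = (3.5, 0).
  primal value c^T x* = 17.5.
Solving the dual: y* = (0, 0, 0, 1.25).
  dual value b^T y* = 17.5.
Strong duality: c^T x* = b^T y*. Confirmed.

17.5


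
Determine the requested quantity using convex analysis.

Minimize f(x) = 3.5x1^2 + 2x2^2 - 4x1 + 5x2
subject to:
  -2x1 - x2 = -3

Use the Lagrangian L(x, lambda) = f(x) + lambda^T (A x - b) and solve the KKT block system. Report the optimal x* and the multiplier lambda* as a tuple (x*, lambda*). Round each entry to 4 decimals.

Form the Lagrangian:
  L(x, lambda) = (1/2) x^T Q x + c^T x + lambda^T (A x - b)
Stationarity (grad_x L = 0): Q x + c + A^T lambda = 0.
Primal feasibility: A x = b.

This gives the KKT block system:
  [ Q   A^T ] [ x     ]   [-c ]
  [ A    0  ] [ lambda ] = [ b ]

Solving the linear system:
  x*      = (1.6522, -0.3043)
  lambda* = (3.7826)
  f(x*)   = 1.6087

x* = (1.6522, -0.3043), lambda* = (3.7826)


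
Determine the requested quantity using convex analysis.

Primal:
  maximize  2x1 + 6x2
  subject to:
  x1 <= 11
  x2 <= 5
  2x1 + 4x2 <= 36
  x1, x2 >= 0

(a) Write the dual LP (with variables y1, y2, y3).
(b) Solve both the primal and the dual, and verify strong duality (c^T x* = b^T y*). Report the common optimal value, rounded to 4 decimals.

The standard primal-dual pair for 'max c^T x s.t. A x <= b, x >= 0' is:
  Dual:  min b^T y  s.t.  A^T y >= c,  y >= 0.

So the dual LP is:
  minimize  11y1 + 5y2 + 36y3
  subject to:
    y1 + 2y3 >= 2
    y2 + 4y3 >= 6
    y1, y2, y3 >= 0

Solving the primal: x* = (8, 5).
  primal value c^T x* = 46.
Solving the dual: y* = (0, 2, 1).
  dual value b^T y* = 46.
Strong duality: c^T x* = b^T y*. Confirmed.

46


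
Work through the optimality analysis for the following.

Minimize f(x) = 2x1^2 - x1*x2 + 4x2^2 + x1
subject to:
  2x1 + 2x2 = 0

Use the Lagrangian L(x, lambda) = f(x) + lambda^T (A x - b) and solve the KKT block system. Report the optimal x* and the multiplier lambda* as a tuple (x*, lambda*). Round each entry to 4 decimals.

Form the Lagrangian:
  L(x, lambda) = (1/2) x^T Q x + c^T x + lambda^T (A x - b)
Stationarity (grad_x L = 0): Q x + c + A^T lambda = 0.
Primal feasibility: A x = b.

This gives the KKT block system:
  [ Q   A^T ] [ x     ]   [-c ]
  [ A    0  ] [ lambda ] = [ b ]

Solving the linear system:
  x*      = (-0.0714, 0.0714)
  lambda* = (-0.3214)
  f(x*)   = -0.0357

x* = (-0.0714, 0.0714), lambda* = (-0.3214)


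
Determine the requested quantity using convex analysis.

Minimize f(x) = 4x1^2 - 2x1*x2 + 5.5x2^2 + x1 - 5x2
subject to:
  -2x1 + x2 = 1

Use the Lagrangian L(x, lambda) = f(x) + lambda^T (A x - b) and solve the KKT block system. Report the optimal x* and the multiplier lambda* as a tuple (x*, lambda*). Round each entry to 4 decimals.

Form the Lagrangian:
  L(x, lambda) = (1/2) x^T Q x + c^T x + lambda^T (A x - b)
Stationarity (grad_x L = 0): Q x + c + A^T lambda = 0.
Primal feasibility: A x = b.

This gives the KKT block system:
  [ Q   A^T ] [ x     ]   [-c ]
  [ A    0  ] [ lambda ] = [ b ]

Solving the linear system:
  x*      = (-0.25, 0.5)
  lambda* = (-1)
  f(x*)   = -0.875

x* = (-0.25, 0.5), lambda* = (-1)


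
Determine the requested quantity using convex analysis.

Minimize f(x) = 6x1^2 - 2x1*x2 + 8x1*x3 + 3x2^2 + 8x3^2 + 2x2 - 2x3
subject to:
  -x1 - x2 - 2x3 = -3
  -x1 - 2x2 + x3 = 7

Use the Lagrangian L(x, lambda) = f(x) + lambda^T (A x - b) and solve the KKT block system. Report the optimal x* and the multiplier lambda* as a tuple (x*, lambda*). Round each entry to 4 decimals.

Form the Lagrangian:
  L(x, lambda) = (1/2) x^T Q x + c^T x + lambda^T (A x - b)
Stationarity (grad_x L = 0): Q x + c + A^T lambda = 0.
Primal feasibility: A x = b.

This gives the KKT block system:
  [ Q   A^T ] [ x     ]   [-c ]
  [ A    0  ] [ lambda ] = [ b ]

Solving the linear system:
  x*      = (-1.7143, -1.1714, 2.9429)
  lambda* = (12.2286, -6.9143)
  f(x*)   = 38.4286

x* = (-1.7143, -1.1714, 2.9429), lambda* = (12.2286, -6.9143)


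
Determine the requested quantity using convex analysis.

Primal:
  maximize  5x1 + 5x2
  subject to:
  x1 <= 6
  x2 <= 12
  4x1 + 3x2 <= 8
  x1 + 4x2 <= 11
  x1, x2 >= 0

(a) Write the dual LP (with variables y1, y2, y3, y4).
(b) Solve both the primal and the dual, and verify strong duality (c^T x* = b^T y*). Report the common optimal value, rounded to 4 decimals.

The standard primal-dual pair for 'max c^T x s.t. A x <= b, x >= 0' is:
  Dual:  min b^T y  s.t.  A^T y >= c,  y >= 0.

So the dual LP is:
  minimize  6y1 + 12y2 + 8y3 + 11y4
  subject to:
    y1 + 4y3 + y4 >= 5
    y2 + 3y3 + 4y4 >= 5
    y1, y2, y3, y4 >= 0

Solving the primal: x* = (0, 2.6667).
  primal value c^T x* = 13.3333.
Solving the dual: y* = (0, 0, 1.6667, 0).
  dual value b^T y* = 13.3333.
Strong duality: c^T x* = b^T y*. Confirmed.

13.3333


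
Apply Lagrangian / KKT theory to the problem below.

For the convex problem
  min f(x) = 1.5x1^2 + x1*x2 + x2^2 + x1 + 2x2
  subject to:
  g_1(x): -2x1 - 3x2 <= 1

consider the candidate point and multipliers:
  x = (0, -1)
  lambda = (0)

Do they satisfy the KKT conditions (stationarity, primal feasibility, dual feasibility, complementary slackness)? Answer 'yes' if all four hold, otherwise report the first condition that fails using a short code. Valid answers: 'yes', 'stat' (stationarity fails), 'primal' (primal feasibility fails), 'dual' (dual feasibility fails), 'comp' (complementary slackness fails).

Gradient of f: grad f(x) = Q x + c = (0, 0)
Constraint values g_i(x) = a_i^T x - b_i:
  g_1((0, -1)) = 2
Stationarity residual: grad f(x) + sum_i lambda_i a_i = (0, 0)
  -> stationarity OK
Primal feasibility (all g_i <= 0): FAILS
Dual feasibility (all lambda_i >= 0): OK
Complementary slackness (lambda_i * g_i(x) = 0 for all i): OK

Verdict: the first failing condition is primal_feasibility -> primal.

primal


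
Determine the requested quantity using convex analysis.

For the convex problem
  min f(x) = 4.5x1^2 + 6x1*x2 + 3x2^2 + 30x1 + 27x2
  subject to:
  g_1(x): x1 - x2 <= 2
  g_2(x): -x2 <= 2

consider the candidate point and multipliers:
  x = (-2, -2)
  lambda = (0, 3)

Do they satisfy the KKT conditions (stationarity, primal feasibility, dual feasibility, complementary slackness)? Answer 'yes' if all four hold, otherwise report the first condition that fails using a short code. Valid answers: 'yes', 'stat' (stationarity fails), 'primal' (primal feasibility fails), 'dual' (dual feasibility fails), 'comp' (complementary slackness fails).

Gradient of f: grad f(x) = Q x + c = (0, 3)
Constraint values g_i(x) = a_i^T x - b_i:
  g_1((-2, -2)) = -2
  g_2((-2, -2)) = 0
Stationarity residual: grad f(x) + sum_i lambda_i a_i = (0, 0)
  -> stationarity OK
Primal feasibility (all g_i <= 0): OK
Dual feasibility (all lambda_i >= 0): OK
Complementary slackness (lambda_i * g_i(x) = 0 for all i): OK

Verdict: yes, KKT holds.

yes


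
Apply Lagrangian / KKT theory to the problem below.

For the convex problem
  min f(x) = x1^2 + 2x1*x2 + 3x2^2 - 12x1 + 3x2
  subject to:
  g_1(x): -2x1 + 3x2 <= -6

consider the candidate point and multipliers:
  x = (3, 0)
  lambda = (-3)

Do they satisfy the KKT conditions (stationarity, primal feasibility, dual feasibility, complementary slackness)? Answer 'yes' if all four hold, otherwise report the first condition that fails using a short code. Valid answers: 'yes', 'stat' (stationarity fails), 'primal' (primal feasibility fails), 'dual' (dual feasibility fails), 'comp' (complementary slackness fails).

Gradient of f: grad f(x) = Q x + c = (-6, 9)
Constraint values g_i(x) = a_i^T x - b_i:
  g_1((3, 0)) = 0
Stationarity residual: grad f(x) + sum_i lambda_i a_i = (0, 0)
  -> stationarity OK
Primal feasibility (all g_i <= 0): OK
Dual feasibility (all lambda_i >= 0): FAILS
Complementary slackness (lambda_i * g_i(x) = 0 for all i): OK

Verdict: the first failing condition is dual_feasibility -> dual.

dual


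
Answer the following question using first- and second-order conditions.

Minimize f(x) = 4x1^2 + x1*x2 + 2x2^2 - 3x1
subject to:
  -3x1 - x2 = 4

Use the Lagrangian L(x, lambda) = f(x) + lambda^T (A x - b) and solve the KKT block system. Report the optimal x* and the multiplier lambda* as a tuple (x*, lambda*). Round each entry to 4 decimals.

Form the Lagrangian:
  L(x, lambda) = (1/2) x^T Q x + c^T x + lambda^T (A x - b)
Stationarity (grad_x L = 0): Q x + c + A^T lambda = 0.
Primal feasibility: A x = b.

This gives the KKT block system:
  [ Q   A^T ] [ x     ]   [-c ]
  [ A    0  ] [ lambda ] = [ b ]

Solving the linear system:
  x*      = (-1.0789, -0.7632)
  lambda* = (-4.1316)
  f(x*)   = 9.8816

x* = (-1.0789, -0.7632), lambda* = (-4.1316)


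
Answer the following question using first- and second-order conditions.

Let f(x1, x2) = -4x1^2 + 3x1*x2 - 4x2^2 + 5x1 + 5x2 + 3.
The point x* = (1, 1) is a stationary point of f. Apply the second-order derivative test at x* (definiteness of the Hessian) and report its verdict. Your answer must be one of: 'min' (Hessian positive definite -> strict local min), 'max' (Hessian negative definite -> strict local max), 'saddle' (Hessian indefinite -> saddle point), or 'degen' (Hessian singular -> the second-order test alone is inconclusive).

Compute the Hessian H = grad^2 f:
  H = [[-8, 3], [3, -8]]
Verify stationarity: grad f(x*) = H x* + g = (0, 0).
Eigenvalues of H: -11, -5.
Both eigenvalues < 0, so H is negative definite -> x* is a strict local max.

max


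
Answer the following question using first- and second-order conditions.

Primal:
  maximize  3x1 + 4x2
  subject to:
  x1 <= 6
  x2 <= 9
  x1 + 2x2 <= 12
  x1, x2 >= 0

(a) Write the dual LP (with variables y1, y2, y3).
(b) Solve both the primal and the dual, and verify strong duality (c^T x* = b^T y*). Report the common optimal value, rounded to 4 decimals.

The standard primal-dual pair for 'max c^T x s.t. A x <= b, x >= 0' is:
  Dual:  min b^T y  s.t.  A^T y >= c,  y >= 0.

So the dual LP is:
  minimize  6y1 + 9y2 + 12y3
  subject to:
    y1 + y3 >= 3
    y2 + 2y3 >= 4
    y1, y2, y3 >= 0

Solving the primal: x* = (6, 3).
  primal value c^T x* = 30.
Solving the dual: y* = (1, 0, 2).
  dual value b^T y* = 30.
Strong duality: c^T x* = b^T y*. Confirmed.

30


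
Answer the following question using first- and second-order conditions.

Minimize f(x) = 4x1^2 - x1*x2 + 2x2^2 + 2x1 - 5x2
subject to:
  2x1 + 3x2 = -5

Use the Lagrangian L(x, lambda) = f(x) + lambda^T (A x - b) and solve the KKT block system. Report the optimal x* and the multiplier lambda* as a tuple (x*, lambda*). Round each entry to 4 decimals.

Form the Lagrangian:
  L(x, lambda) = (1/2) x^T Q x + c^T x + lambda^T (A x - b)
Stationarity (grad_x L = 0): Q x + c + A^T lambda = 0.
Primal feasibility: A x = b.

This gives the KKT block system:
  [ Q   A^T ] [ x     ]   [-c ]
  [ A    0  ] [ lambda ] = [ b ]

Solving the linear system:
  x*      = (-1.03, -0.98)
  lambda* = (2.63)
  f(x*)   = 7.995

x* = (-1.03, -0.98), lambda* = (2.63)


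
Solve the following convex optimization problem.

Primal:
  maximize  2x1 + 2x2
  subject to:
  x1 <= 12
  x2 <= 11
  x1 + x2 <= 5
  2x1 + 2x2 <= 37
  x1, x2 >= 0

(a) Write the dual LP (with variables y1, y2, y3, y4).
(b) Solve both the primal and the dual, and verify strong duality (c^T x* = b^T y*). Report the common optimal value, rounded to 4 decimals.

The standard primal-dual pair for 'max c^T x s.t. A x <= b, x >= 0' is:
  Dual:  min b^T y  s.t.  A^T y >= c,  y >= 0.

So the dual LP is:
  minimize  12y1 + 11y2 + 5y3 + 37y4
  subject to:
    y1 + y3 + 2y4 >= 2
    y2 + y3 + 2y4 >= 2
    y1, y2, y3, y4 >= 0

Solving the primal: x* = (5, 0).
  primal value c^T x* = 10.
Solving the dual: y* = (0, 0, 2, 0).
  dual value b^T y* = 10.
Strong duality: c^T x* = b^T y*. Confirmed.

10


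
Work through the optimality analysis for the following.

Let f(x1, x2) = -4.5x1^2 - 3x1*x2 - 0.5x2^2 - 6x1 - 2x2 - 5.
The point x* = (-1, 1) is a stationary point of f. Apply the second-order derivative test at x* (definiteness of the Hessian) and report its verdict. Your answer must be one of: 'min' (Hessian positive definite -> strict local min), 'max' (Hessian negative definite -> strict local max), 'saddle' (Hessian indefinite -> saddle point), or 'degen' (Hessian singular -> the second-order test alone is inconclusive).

Compute the Hessian H = grad^2 f:
  H = [[-9, -3], [-3, -1]]
Verify stationarity: grad f(x*) = H x* + g = (0, 0).
Eigenvalues of H: -10, 0.
H has a zero eigenvalue (singular; negative semidefinite but not definite), so H is neither positive definite, negative definite, nor indefinite. The second-order test alone is inconclusive -> degen.
(Indeed, f is constant along the null direction of H through x*, so x* is not a strict local extremum.)

degen


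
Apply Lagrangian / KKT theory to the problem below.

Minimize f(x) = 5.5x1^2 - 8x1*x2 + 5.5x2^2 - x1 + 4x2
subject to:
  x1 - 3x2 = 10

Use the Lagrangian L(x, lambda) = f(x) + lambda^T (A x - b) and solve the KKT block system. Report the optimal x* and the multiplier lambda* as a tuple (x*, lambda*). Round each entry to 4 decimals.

Form the Lagrangian:
  L(x, lambda) = (1/2) x^T Q x + c^T x + lambda^T (A x - b)
Stationarity (grad_x L = 0): Q x + c + A^T lambda = 0.
Primal feasibility: A x = b.

This gives the KKT block system:
  [ Q   A^T ] [ x     ]   [-c ]
  [ A    0  ] [ lambda ] = [ b ]

Solving the linear system:
  x*      = (-2.1452, -4.0484)
  lambda* = (-7.7903)
  f(x*)   = 31.9274

x* = (-2.1452, -4.0484), lambda* = (-7.7903)


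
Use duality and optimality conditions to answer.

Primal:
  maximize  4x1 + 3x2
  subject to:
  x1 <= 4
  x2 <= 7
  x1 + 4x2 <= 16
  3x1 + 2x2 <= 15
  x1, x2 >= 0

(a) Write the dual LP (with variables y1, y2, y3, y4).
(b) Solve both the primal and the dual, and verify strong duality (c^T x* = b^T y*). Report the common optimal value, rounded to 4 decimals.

The standard primal-dual pair for 'max c^T x s.t. A x <= b, x >= 0' is:
  Dual:  min b^T y  s.t.  A^T y >= c,  y >= 0.

So the dual LP is:
  minimize  4y1 + 7y2 + 16y3 + 15y4
  subject to:
    y1 + y3 + 3y4 >= 4
    y2 + 4y3 + 2y4 >= 3
    y1, y2, y3, y4 >= 0

Solving the primal: x* = (2.8, 3.3).
  primal value c^T x* = 21.1.
Solving the dual: y* = (0, 0, 0.1, 1.3).
  dual value b^T y* = 21.1.
Strong duality: c^T x* = b^T y*. Confirmed.

21.1


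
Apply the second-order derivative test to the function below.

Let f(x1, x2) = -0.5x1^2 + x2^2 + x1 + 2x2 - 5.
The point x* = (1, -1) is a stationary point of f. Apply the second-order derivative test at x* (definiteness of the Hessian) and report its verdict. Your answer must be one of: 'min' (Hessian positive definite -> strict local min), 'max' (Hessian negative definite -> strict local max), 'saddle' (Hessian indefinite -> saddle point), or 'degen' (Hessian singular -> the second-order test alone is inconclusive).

Compute the Hessian H = grad^2 f:
  H = [[-1, 0], [0, 2]]
Verify stationarity: grad f(x*) = H x* + g = (0, 0).
Eigenvalues of H: -1, 2.
Eigenvalues have mixed signs, so H is indefinite -> x* is a saddle point.

saddle


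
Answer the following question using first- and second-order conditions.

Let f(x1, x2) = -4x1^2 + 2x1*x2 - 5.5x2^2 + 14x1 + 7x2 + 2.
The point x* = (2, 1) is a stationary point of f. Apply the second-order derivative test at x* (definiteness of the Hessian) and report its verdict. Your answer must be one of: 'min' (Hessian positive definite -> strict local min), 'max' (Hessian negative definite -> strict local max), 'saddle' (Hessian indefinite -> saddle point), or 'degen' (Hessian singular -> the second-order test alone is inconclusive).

Compute the Hessian H = grad^2 f:
  H = [[-8, 2], [2, -11]]
Verify stationarity: grad f(x*) = H x* + g = (0, 0).
Eigenvalues of H: -12, -7.
Both eigenvalues < 0, so H is negative definite -> x* is a strict local max.

max


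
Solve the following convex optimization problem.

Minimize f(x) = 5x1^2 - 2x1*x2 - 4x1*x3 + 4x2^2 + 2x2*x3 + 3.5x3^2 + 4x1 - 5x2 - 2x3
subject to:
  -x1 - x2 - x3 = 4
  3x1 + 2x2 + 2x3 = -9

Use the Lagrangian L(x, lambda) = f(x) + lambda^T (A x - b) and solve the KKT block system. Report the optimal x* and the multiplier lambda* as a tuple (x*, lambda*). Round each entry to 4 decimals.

Form the Lagrangian:
  L(x, lambda) = (1/2) x^T Q x + c^T x + lambda^T (A x - b)
Stationarity (grad_x L = 0): Q x + c + A^T lambda = 0.
Primal feasibility: A x = b.

This gives the KKT block system:
  [ Q   A^T ] [ x     ]   [-c ]
  [ A    0  ] [ lambda ] = [ b ]

Solving the linear system:
  x*      = (-1, -0.9091, -2.0909)
  lambda* = (-51.7273, -18.6364)
  f(x*)   = 21.9545

x* = (-1, -0.9091, -2.0909), lambda* = (-51.7273, -18.6364)


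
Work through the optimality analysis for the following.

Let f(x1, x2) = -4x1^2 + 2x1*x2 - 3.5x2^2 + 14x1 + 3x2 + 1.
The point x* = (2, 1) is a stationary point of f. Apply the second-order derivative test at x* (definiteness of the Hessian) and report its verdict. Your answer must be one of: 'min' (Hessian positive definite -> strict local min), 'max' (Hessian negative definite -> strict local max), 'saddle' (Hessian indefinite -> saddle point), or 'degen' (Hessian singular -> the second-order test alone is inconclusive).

Compute the Hessian H = grad^2 f:
  H = [[-8, 2], [2, -7]]
Verify stationarity: grad f(x*) = H x* + g = (0, 0).
Eigenvalues of H: -9.5616, -5.4384.
Both eigenvalues < 0, so H is negative definite -> x* is a strict local max.

max


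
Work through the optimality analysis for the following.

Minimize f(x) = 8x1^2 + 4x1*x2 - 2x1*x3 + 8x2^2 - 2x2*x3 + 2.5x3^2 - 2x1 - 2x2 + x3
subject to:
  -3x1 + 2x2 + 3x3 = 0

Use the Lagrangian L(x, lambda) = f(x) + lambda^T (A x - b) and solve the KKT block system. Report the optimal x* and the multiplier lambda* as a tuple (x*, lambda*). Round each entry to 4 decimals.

Form the Lagrangian:
  L(x, lambda) = (1/2) x^T Q x + c^T x + lambda^T (A x - b)
Stationarity (grad_x L = 0): Q x + c + A^T lambda = 0.
Primal feasibility: A x = b.

This gives the KKT block system:
  [ Q   A^T ] [ x     ]   [-c ]
  [ A    0  ] [ lambda ] = [ b ]

Solving the linear system:
  x*      = (0.0588, 0.1277, -0.0263)
  lambda* = (-0.1652)
  f(x*)   = -0.1996

x* = (0.0588, 0.1277, -0.0263), lambda* = (-0.1652)


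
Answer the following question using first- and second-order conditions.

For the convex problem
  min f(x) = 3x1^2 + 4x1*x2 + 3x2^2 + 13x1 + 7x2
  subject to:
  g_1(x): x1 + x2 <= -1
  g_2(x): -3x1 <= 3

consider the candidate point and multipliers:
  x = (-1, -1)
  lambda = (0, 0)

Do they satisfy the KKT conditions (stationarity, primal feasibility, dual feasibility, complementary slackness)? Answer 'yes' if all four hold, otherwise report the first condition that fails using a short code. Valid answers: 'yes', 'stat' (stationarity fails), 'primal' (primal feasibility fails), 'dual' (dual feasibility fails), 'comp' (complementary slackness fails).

Gradient of f: grad f(x) = Q x + c = (3, -3)
Constraint values g_i(x) = a_i^T x - b_i:
  g_1((-1, -1)) = -1
  g_2((-1, -1)) = 0
Stationarity residual: grad f(x) + sum_i lambda_i a_i = (3, -3)
  -> stationarity FAILS
Primal feasibility (all g_i <= 0): OK
Dual feasibility (all lambda_i >= 0): OK
Complementary slackness (lambda_i * g_i(x) = 0 for all i): OK

Verdict: the first failing condition is stationarity -> stat.

stat


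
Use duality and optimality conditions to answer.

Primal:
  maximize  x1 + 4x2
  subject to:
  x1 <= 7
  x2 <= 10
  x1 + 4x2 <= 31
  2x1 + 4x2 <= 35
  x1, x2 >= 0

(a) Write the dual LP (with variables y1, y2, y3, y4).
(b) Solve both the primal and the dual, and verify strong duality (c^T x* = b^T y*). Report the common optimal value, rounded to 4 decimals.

The standard primal-dual pair for 'max c^T x s.t. A x <= b, x >= 0' is:
  Dual:  min b^T y  s.t.  A^T y >= c,  y >= 0.

So the dual LP is:
  minimize  7y1 + 10y2 + 31y3 + 35y4
  subject to:
    y1 + y3 + 2y4 >= 1
    y2 + 4y3 + 4y4 >= 4
    y1, y2, y3, y4 >= 0

Solving the primal: x* = (4, 6.75).
  primal value c^T x* = 31.
Solving the dual: y* = (0, 0, 1, 0).
  dual value b^T y* = 31.
Strong duality: c^T x* = b^T y*. Confirmed.

31


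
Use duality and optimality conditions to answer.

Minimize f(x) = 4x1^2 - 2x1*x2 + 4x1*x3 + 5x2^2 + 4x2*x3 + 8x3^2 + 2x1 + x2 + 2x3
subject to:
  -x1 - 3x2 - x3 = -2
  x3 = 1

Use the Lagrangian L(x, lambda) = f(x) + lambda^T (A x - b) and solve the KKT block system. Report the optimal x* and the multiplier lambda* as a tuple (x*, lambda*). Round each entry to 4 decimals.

Form the Lagrangian:
  L(x, lambda) = (1/2) x^T Q x + c^T x + lambda^T (A x - b)
Stationarity (grad_x L = 0): Q x + c + A^T lambda = 0.
Primal feasibility: A x = b.

This gives the KKT block system:
  [ Q   A^T ] [ x     ]   [-c ]
  [ A    0  ] [ lambda ] = [ b ]

Solving the linear system:
  x*      = (-0.2447, 0.4149, 1)
  lambda* = (3.2128, -15.4681)
  f(x*)   = 11.9096

x* = (-0.2447, 0.4149, 1), lambda* = (3.2128, -15.4681)


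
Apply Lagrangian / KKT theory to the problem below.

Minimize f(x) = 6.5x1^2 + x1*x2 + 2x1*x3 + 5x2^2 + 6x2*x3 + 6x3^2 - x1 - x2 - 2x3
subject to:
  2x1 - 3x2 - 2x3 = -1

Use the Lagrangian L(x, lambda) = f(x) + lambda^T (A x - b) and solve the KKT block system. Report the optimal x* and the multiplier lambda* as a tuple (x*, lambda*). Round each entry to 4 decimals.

Form the Lagrangian:
  L(x, lambda) = (1/2) x^T Q x + c^T x + lambda^T (A x - b)
Stationarity (grad_x L = 0): Q x + c + A^T lambda = 0.
Primal feasibility: A x = b.

This gives the KKT block system:
  [ Q   A^T ] [ x     ]   [-c ]
  [ A    0  ] [ lambda ] = [ b ]

Solving the linear system:
  x*      = (-0.0563, 0.169, 0.1901)
  lambda* = (0.5915)
  f(x*)   = 0.0493

x* = (-0.0563, 0.169, 0.1901), lambda* = (0.5915)


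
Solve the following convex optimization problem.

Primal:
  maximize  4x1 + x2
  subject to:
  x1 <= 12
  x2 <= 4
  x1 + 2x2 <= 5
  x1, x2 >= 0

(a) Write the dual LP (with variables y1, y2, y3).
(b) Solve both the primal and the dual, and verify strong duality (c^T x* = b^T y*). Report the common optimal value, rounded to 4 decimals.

The standard primal-dual pair for 'max c^T x s.t. A x <= b, x >= 0' is:
  Dual:  min b^T y  s.t.  A^T y >= c,  y >= 0.

So the dual LP is:
  minimize  12y1 + 4y2 + 5y3
  subject to:
    y1 + y3 >= 4
    y2 + 2y3 >= 1
    y1, y2, y3 >= 0

Solving the primal: x* = (5, 0).
  primal value c^T x* = 20.
Solving the dual: y* = (0, 0, 4).
  dual value b^T y* = 20.
Strong duality: c^T x* = b^T y*. Confirmed.

20


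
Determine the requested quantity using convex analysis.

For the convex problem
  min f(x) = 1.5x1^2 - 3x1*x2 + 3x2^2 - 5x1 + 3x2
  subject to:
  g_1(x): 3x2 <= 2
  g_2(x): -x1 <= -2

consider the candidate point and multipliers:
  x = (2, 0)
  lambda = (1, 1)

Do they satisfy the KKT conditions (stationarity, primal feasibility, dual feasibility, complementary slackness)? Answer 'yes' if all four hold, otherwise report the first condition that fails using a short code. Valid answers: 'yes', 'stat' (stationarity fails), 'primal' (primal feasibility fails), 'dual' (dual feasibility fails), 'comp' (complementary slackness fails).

Gradient of f: grad f(x) = Q x + c = (1, -3)
Constraint values g_i(x) = a_i^T x - b_i:
  g_1((2, 0)) = -2
  g_2((2, 0)) = 0
Stationarity residual: grad f(x) + sum_i lambda_i a_i = (0, 0)
  -> stationarity OK
Primal feasibility (all g_i <= 0): OK
Dual feasibility (all lambda_i >= 0): OK
Complementary slackness (lambda_i * g_i(x) = 0 for all i): FAILS

Verdict: the first failing condition is complementary_slackness -> comp.

comp


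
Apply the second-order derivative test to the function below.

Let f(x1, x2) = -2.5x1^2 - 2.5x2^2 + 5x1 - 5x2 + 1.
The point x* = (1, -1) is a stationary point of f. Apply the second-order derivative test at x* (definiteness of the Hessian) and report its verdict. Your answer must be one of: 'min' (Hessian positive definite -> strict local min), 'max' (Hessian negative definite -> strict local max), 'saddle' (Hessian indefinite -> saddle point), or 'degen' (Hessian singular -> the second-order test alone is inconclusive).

Compute the Hessian H = grad^2 f:
  H = [[-5, 0], [0, -5]]
Verify stationarity: grad f(x*) = H x* + g = (0, 0).
Eigenvalues of H: -5, -5.
Both eigenvalues < 0, so H is negative definite -> x* is a strict local max.

max


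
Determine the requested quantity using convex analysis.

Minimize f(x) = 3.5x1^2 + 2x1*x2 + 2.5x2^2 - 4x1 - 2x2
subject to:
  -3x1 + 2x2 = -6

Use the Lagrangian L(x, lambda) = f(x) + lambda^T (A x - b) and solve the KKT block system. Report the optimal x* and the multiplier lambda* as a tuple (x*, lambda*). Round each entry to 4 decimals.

Form the Lagrangian:
  L(x, lambda) = (1/2) x^T Q x + c^T x + lambda^T (A x - b)
Stationarity (grad_x L = 0): Q x + c + A^T lambda = 0.
Primal feasibility: A x = b.

This gives the KKT block system:
  [ Q   A^T ] [ x     ]   [-c ]
  [ A    0  ] [ lambda ] = [ b ]

Solving the linear system:
  x*      = (1.4639, -0.8041)
  lambda* = (1.5464)
  f(x*)   = 2.5155

x* = (1.4639, -0.8041), lambda* = (1.5464)


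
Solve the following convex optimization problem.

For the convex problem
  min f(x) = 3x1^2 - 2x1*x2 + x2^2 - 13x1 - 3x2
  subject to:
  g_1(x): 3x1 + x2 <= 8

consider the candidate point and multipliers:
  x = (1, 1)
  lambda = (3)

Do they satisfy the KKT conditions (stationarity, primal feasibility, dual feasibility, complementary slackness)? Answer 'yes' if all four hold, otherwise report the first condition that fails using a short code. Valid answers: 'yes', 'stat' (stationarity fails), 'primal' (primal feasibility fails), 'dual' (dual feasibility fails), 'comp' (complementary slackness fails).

Gradient of f: grad f(x) = Q x + c = (-9, -3)
Constraint values g_i(x) = a_i^T x - b_i:
  g_1((1, 1)) = -4
Stationarity residual: grad f(x) + sum_i lambda_i a_i = (0, 0)
  -> stationarity OK
Primal feasibility (all g_i <= 0): OK
Dual feasibility (all lambda_i >= 0): OK
Complementary slackness (lambda_i * g_i(x) = 0 for all i): FAILS

Verdict: the first failing condition is complementary_slackness -> comp.

comp


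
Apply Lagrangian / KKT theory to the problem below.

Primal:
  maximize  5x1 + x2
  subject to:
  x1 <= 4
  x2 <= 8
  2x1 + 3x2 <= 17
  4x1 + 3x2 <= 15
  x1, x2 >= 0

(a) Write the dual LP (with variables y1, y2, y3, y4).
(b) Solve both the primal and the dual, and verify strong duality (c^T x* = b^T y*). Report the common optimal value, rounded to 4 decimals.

The standard primal-dual pair for 'max c^T x s.t. A x <= b, x >= 0' is:
  Dual:  min b^T y  s.t.  A^T y >= c,  y >= 0.

So the dual LP is:
  minimize  4y1 + 8y2 + 17y3 + 15y4
  subject to:
    y1 + 2y3 + 4y4 >= 5
    y2 + 3y3 + 3y4 >= 1
    y1, y2, y3, y4 >= 0

Solving the primal: x* = (3.75, 0).
  primal value c^T x* = 18.75.
Solving the dual: y* = (0, 0, 0, 1.25).
  dual value b^T y* = 18.75.
Strong duality: c^T x* = b^T y*. Confirmed.

18.75


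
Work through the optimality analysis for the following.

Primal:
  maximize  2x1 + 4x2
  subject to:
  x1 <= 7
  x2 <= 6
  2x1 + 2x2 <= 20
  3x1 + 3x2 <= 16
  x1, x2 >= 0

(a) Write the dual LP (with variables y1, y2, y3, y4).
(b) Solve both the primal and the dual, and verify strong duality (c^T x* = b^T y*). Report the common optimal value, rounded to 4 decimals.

The standard primal-dual pair for 'max c^T x s.t. A x <= b, x >= 0' is:
  Dual:  min b^T y  s.t.  A^T y >= c,  y >= 0.

So the dual LP is:
  minimize  7y1 + 6y2 + 20y3 + 16y4
  subject to:
    y1 + 2y3 + 3y4 >= 2
    y2 + 2y3 + 3y4 >= 4
    y1, y2, y3, y4 >= 0

Solving the primal: x* = (0, 5.3333).
  primal value c^T x* = 21.3333.
Solving the dual: y* = (0, 0, 0, 1.3333).
  dual value b^T y* = 21.3333.
Strong duality: c^T x* = b^T y*. Confirmed.

21.3333


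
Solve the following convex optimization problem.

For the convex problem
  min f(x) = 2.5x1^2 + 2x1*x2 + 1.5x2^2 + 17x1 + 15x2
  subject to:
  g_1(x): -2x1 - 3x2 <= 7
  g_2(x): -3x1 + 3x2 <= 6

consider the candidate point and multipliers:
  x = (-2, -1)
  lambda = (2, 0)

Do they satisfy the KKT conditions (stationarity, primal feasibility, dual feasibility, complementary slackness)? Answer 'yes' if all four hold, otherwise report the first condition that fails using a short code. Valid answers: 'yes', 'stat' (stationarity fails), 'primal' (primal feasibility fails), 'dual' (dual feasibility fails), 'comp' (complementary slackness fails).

Gradient of f: grad f(x) = Q x + c = (5, 8)
Constraint values g_i(x) = a_i^T x - b_i:
  g_1((-2, -1)) = 0
  g_2((-2, -1)) = -3
Stationarity residual: grad f(x) + sum_i lambda_i a_i = (1, 2)
  -> stationarity FAILS
Primal feasibility (all g_i <= 0): OK
Dual feasibility (all lambda_i >= 0): OK
Complementary slackness (lambda_i * g_i(x) = 0 for all i): OK

Verdict: the first failing condition is stationarity -> stat.

stat


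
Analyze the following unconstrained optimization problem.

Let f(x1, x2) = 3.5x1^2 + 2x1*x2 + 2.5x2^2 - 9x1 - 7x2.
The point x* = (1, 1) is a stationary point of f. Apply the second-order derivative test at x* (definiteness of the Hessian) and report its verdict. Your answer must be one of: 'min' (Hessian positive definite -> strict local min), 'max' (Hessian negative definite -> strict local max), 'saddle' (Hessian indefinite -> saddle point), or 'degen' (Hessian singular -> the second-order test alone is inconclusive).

Compute the Hessian H = grad^2 f:
  H = [[7, 2], [2, 5]]
Verify stationarity: grad f(x*) = H x* + g = (0, 0).
Eigenvalues of H: 3.7639, 8.2361.
Both eigenvalues > 0, so H is positive definite -> x* is a strict local min.

min


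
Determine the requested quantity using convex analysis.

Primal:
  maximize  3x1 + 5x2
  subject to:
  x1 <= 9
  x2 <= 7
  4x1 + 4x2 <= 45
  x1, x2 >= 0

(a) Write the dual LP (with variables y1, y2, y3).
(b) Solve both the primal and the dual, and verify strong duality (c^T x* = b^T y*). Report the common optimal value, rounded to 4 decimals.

The standard primal-dual pair for 'max c^T x s.t. A x <= b, x >= 0' is:
  Dual:  min b^T y  s.t.  A^T y >= c,  y >= 0.

So the dual LP is:
  minimize  9y1 + 7y2 + 45y3
  subject to:
    y1 + 4y3 >= 3
    y2 + 4y3 >= 5
    y1, y2, y3 >= 0

Solving the primal: x* = (4.25, 7).
  primal value c^T x* = 47.75.
Solving the dual: y* = (0, 2, 0.75).
  dual value b^T y* = 47.75.
Strong duality: c^T x* = b^T y*. Confirmed.

47.75


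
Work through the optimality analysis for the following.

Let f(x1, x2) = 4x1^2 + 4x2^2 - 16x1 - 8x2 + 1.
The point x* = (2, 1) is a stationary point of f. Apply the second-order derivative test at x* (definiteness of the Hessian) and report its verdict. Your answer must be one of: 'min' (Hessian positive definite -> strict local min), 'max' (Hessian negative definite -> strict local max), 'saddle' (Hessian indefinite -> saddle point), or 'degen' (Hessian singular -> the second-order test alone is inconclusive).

Compute the Hessian H = grad^2 f:
  H = [[8, 0], [0, 8]]
Verify stationarity: grad f(x*) = H x* + g = (0, 0).
Eigenvalues of H: 8, 8.
Both eigenvalues > 0, so H is positive definite -> x* is a strict local min.

min


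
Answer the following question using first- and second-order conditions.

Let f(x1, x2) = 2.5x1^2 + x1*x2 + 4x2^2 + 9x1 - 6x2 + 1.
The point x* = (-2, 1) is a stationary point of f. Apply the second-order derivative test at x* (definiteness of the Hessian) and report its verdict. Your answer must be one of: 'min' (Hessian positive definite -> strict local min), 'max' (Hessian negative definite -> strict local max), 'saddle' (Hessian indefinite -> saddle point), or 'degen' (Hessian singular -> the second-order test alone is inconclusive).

Compute the Hessian H = grad^2 f:
  H = [[5, 1], [1, 8]]
Verify stationarity: grad f(x*) = H x* + g = (0, 0).
Eigenvalues of H: 4.6972, 8.3028.
Both eigenvalues > 0, so H is positive definite -> x* is a strict local min.

min


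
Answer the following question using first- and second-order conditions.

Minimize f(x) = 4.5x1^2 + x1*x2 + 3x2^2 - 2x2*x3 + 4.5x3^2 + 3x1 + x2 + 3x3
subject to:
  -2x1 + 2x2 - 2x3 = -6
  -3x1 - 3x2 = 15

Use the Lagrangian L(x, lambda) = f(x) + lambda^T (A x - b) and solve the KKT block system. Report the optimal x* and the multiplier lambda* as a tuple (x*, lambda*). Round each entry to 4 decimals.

Form the Lagrangian:
  L(x, lambda) = (1/2) x^T Q x + c^T x + lambda^T (A x - b)
Stationarity (grad_x L = 0): Q x + c + A^T lambda = 0.
Primal feasibility: A x = b.

This gives the KKT block system:
  [ Q   A^T ] [ x     ]   [-c ]
  [ A    0  ] [ lambda ] = [ b ]

Solving the linear system:
  x*      = (-0.8049, -4.1951, -0.3902)
  lambda* = (3.939, -5.439)
  f(x*)   = 48.7195

x* = (-0.8049, -4.1951, -0.3902), lambda* = (3.939, -5.439)


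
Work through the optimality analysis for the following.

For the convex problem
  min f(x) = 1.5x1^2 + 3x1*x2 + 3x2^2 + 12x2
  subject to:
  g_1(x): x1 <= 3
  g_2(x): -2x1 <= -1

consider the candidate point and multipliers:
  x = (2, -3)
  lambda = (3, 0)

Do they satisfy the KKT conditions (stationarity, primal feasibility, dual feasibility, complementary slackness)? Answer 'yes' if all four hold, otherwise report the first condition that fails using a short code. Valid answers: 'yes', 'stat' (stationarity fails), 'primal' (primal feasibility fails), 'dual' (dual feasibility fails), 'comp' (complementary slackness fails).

Gradient of f: grad f(x) = Q x + c = (-3, 0)
Constraint values g_i(x) = a_i^T x - b_i:
  g_1((2, -3)) = -1
  g_2((2, -3)) = -3
Stationarity residual: grad f(x) + sum_i lambda_i a_i = (0, 0)
  -> stationarity OK
Primal feasibility (all g_i <= 0): OK
Dual feasibility (all lambda_i >= 0): OK
Complementary slackness (lambda_i * g_i(x) = 0 for all i): FAILS

Verdict: the first failing condition is complementary_slackness -> comp.

comp


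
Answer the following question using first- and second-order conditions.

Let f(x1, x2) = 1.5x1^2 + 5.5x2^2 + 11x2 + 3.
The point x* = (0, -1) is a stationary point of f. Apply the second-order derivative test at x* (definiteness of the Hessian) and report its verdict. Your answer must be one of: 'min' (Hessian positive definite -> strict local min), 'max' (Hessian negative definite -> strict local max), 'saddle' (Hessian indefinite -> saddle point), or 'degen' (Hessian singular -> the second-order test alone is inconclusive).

Compute the Hessian H = grad^2 f:
  H = [[3, 0], [0, 11]]
Verify stationarity: grad f(x*) = H x* + g = (0, 0).
Eigenvalues of H: 3, 11.
Both eigenvalues > 0, so H is positive definite -> x* is a strict local min.

min


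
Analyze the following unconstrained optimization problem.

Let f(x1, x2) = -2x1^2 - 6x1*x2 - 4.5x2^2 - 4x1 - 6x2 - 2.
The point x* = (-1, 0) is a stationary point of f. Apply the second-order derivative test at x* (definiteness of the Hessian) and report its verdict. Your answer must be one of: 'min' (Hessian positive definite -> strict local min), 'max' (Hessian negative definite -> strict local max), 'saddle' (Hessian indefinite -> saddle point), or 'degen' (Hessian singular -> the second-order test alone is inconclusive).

Compute the Hessian H = grad^2 f:
  H = [[-4, -6], [-6, -9]]
Verify stationarity: grad f(x*) = H x* + g = (0, 0).
Eigenvalues of H: -13, 0.
H has a zero eigenvalue (singular; negative semidefinite but not definite), so H is neither positive definite, negative definite, nor indefinite. The second-order test alone is inconclusive -> degen.
(Indeed, f is constant along the null direction of H through x*, so x* is not a strict local extremum.)

degen


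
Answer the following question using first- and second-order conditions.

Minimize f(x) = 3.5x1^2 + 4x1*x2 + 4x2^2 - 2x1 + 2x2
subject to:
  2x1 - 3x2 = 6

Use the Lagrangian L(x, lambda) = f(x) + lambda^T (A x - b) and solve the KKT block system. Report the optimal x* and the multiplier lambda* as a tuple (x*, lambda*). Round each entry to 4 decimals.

Form the Lagrangian:
  L(x, lambda) = (1/2) x^T Q x + c^T x + lambda^T (A x - b)
Stationarity (grad_x L = 0): Q x + c + A^T lambda = 0.
Primal feasibility: A x = b.

This gives the KKT block system:
  [ Q   A^T ] [ x     ]   [-c ]
  [ A    0  ] [ lambda ] = [ b ]

Solving the linear system:
  x*      = (1.2168, -1.1888)
  lambda* = (-0.8811)
  f(x*)   = 0.2378

x* = (1.2168, -1.1888), lambda* = (-0.8811)


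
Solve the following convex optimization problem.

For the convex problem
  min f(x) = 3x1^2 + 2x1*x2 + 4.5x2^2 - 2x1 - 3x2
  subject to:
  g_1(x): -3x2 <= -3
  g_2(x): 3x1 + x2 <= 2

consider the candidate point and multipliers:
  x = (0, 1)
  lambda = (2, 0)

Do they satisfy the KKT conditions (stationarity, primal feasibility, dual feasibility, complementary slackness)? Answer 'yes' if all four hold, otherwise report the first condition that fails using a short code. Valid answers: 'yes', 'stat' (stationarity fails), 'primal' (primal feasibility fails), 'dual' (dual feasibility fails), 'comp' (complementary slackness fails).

Gradient of f: grad f(x) = Q x + c = (0, 6)
Constraint values g_i(x) = a_i^T x - b_i:
  g_1((0, 1)) = 0
  g_2((0, 1)) = -1
Stationarity residual: grad f(x) + sum_i lambda_i a_i = (0, 0)
  -> stationarity OK
Primal feasibility (all g_i <= 0): OK
Dual feasibility (all lambda_i >= 0): OK
Complementary slackness (lambda_i * g_i(x) = 0 for all i): OK

Verdict: yes, KKT holds.

yes


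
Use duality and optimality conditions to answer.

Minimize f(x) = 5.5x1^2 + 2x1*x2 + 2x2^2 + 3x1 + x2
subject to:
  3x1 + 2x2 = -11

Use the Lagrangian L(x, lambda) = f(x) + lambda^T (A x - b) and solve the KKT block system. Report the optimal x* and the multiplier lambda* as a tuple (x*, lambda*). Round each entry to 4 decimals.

Form the Lagrangian:
  L(x, lambda) = (1/2) x^T Q x + c^T x + lambda^T (A x - b)
Stationarity (grad_x L = 0): Q x + c + A^T lambda = 0.
Primal feasibility: A x = b.

This gives the KKT block system:
  [ Q   A^T ] [ x     ]   [-c ]
  [ A    0  ] [ lambda ] = [ b ]

Solving the linear system:
  x*      = (-1.6786, -2.9821)
  lambda* = (7.1429)
  f(x*)   = 35.2768

x* = (-1.6786, -2.9821), lambda* = (7.1429)
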